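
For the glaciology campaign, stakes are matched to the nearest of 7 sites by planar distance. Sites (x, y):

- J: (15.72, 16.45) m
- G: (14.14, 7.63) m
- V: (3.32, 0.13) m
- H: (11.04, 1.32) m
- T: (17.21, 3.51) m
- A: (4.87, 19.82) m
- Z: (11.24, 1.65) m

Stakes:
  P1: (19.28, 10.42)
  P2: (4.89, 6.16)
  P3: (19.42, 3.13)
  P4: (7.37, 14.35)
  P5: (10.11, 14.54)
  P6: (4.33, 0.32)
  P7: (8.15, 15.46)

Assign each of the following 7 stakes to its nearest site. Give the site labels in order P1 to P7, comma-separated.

G, V, T, A, J, V, A

P1 → G (d²=34.20)
P2 → V (d²=38.83)
P3 → T (d²=5.03)
P4 → A (d²=36.17)
P5 → J (d²=35.12)
P6 → V (d²=1.06)
P7 → A (d²=29.77)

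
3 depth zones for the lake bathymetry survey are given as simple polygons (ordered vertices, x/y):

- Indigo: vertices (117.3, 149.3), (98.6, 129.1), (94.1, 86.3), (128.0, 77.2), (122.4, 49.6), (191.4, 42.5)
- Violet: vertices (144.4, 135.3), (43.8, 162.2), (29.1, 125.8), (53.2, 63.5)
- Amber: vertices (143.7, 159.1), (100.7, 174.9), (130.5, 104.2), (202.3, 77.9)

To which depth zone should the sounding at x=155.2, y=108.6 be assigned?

Amber

Cast a ray rightward from (155.2, 108.6). For each polygon, the edges (by vertex number in listed order) whose endpoints lie on opposite sides of y = 108.6, where each meets that height, and whether that is right or left of the point:
Indigo: 2–3 at x≈96.44 (left), 6–1 at x≈145.54 (left) → 0 crossings.
Violet: 3–4 at x≈35.75 (left), 4–1 at x≈110.49 (left) → 0 crossings.
Amber: 2–3 at x≈128.65 (left), 4–1 at x≈180.14 (right) → 1 crossing.
Only Amber has an odd count, so the point is inside Amber.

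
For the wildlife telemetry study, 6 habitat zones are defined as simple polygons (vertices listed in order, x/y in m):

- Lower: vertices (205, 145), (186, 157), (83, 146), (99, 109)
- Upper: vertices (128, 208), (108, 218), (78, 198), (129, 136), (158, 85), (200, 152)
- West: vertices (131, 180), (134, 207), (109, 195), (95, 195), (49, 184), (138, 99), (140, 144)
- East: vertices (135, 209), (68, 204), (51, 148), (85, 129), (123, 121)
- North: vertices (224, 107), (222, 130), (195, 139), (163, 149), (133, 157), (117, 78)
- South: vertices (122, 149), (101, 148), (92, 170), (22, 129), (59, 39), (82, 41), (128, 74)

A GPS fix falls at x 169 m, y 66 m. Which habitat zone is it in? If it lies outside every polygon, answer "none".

Cast a ray rightward from (169, 66). For each polygon, the edges (by vertex number in listed order) whose endpoints lie on opposite sides of y = 66, where each meets that height, and whether that is right or left of the point:
Lower: no edge straddles that height → 0 crossings.
Upper: no edge straddles that height → 0 crossings.
West: no edge straddles that height → 0 crossings.
East: no edge straddles that height → 0 crossings.
North: no edge straddles that height → 0 crossings.
South: 4–5 at x≈47.9 (left), 6–7 at x≈116.8 (left) → 0 crossings.
All counts are even, so the point lies outside every listed polygon.

none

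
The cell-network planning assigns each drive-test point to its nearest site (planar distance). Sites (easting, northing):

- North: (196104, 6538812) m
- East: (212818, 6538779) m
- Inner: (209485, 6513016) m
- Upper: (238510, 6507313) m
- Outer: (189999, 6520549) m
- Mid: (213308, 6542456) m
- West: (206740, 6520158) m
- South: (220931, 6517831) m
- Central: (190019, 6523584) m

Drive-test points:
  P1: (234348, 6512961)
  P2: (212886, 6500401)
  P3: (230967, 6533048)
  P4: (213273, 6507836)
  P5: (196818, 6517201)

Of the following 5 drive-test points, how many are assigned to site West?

0

P1 → Upper
P2 → Inner
P3 → South
P4 → Inner
P5 → Outer
0 of the 5 go to West.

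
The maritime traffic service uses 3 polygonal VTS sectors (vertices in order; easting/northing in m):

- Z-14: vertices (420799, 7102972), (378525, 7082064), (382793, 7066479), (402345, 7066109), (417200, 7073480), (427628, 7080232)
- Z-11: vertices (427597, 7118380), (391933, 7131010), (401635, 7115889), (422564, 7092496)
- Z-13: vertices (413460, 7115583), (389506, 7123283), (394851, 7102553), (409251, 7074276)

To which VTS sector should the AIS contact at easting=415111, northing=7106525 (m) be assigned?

Z-11

Cast a ray rightward from (415111, 7106525). For each polygon, the edges (by vertex number in listed order) whose endpoints lie on opposite sides of northing = 7106525, where each meets that height, and whether that is right or left of the point:
Z-14: no edge straddles that height → 0 crossings.
Z-11: 3–4 at easting≈410012.7 (left), 4–1 at easting≈425291.9 (right) → 1 crossing.
Z-13: 2–3 at easting≈393826.9 (left), 4–1 at easting≈412537.0 (left) → 0 crossings.
Only Z-11 has an odd count, so the point is inside Z-11.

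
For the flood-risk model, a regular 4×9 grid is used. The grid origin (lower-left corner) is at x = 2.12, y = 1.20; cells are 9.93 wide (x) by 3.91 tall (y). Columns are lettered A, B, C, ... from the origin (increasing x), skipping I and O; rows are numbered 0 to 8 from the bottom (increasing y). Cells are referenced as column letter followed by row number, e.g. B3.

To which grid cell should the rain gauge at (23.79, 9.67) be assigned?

Column index: ⌊(23.79 − 2.12) / 9.93⌋ = ⌊2.182⌋ = 2 → column C
Row offset from origin: ⌊(9.67 − 1.20) / 3.91⌋ = ⌊2.166⌋ = 2 → row 2

C2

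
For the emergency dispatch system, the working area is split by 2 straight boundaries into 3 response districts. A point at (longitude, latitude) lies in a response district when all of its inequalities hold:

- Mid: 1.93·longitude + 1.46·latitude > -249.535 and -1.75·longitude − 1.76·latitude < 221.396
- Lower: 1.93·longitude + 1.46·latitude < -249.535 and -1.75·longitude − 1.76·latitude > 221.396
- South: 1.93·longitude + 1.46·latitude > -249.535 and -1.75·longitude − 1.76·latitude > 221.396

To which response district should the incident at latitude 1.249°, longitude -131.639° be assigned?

1.93·-131.639 + 1.46·1.249 = -252.240, which is < -249.535
-1.75·-131.639 − 1.76·1.249 = 228.170, which is > 221.396
This sign pattern matches Lower.

Lower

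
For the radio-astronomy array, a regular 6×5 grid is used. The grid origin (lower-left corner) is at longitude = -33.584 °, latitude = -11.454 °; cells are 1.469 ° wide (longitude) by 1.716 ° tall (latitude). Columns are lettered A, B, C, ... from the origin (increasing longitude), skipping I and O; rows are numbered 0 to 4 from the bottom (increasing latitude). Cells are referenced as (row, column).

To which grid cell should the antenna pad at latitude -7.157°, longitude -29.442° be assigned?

Column index: ⌊(-29.442 − -33.584) / 1.469⌋ = ⌊2.820⌋ = 2 → column C
Row offset from origin: ⌊(-7.157 − -11.454) / 1.716⌋ = ⌊2.504⌋ = 2 → row 2

(2, C)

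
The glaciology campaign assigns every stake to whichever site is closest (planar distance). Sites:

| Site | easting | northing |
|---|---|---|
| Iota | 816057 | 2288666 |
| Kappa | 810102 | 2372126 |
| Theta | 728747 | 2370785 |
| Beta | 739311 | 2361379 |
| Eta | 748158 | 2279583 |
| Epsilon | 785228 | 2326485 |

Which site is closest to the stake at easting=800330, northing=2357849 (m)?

Squared distances to each site:
Iota: 5033626018.000; Kappa: 299324713.000; Theta: 5291465985.000; Beta: 3735779261.000; Eta: 8847484340.000; Epsilon: 1211770900.000.
Minimum at Kappa.

Kappa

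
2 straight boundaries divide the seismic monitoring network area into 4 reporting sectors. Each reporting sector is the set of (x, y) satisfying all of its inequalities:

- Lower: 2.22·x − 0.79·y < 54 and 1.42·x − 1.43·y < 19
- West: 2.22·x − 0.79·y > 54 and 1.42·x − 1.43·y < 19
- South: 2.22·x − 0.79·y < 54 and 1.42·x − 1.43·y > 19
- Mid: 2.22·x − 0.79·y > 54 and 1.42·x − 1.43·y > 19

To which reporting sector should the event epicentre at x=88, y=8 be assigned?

2.22·88 − 0.79·8 = 189.040, which is > 54
1.42·88 − 1.43·8 = 113.520, which is > 19
This sign pattern matches Mid.

Mid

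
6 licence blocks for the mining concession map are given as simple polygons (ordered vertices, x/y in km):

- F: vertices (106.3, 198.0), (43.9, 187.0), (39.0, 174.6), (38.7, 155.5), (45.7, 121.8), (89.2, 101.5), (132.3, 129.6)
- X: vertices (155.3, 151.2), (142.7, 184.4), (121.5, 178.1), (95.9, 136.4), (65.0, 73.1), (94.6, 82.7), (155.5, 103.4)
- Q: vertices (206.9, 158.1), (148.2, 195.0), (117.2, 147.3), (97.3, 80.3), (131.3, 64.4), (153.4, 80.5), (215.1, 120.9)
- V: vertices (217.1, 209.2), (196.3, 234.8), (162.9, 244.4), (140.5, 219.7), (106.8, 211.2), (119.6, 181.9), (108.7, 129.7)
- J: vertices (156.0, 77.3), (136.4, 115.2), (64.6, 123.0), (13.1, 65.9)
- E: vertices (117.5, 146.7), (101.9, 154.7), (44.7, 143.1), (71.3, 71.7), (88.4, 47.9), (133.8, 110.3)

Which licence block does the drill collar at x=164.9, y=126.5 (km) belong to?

Q

Cast a ray rightward from (164.9, 126.5). For each polygon, the edges (by vertex number in listed order) whose endpoints lie on opposite sides of y = 126.5, where each meets that height, and whether that is right or left of the point:
F: 4–5 at x≈44.72 (left), 6–7 at x≈127.55 (left) → 0 crossings.
X: 4–5 at x≈91.07 (left), 7–1 at x≈155.40 (left) → 0 crossings.
Q: 3–4 at x≈111.02 (left), 7–1 at x≈213.87 (right) → 1 crossing.
V: no edge straddles that height → 0 crossings.
J: no edge straddles that height → 0 crossings.
E: 3–4 at x≈50.88 (left), 6–1 at x≈126.55 (left) → 0 crossings.
Only Q has an odd count, so the point is inside Q.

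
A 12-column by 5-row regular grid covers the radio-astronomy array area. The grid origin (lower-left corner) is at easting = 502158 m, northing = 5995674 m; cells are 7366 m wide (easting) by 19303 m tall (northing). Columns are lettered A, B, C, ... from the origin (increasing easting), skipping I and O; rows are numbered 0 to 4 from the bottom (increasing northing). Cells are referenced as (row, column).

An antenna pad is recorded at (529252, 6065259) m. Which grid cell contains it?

Column index: ⌊(529252 − 502158) / 7366⌋ = ⌊3.678⌋ = 3 → column D
Row offset from origin: ⌊(6065259 − 5995674) / 19303⌋ = ⌊3.605⌋ = 3 → row 3

(3, D)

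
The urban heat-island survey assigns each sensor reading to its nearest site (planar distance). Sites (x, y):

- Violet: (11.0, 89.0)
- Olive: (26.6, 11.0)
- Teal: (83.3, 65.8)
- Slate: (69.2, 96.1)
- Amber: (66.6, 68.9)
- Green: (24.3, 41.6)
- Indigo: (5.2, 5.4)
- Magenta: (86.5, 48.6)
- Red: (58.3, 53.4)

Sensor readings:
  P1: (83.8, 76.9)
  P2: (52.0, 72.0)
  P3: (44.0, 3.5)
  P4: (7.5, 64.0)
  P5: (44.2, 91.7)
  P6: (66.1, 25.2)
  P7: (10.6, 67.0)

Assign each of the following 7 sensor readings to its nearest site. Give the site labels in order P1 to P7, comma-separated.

Teal, Amber, Olive, Violet, Slate, Red, Violet

P1 → Teal (d²=123.46)
P2 → Amber (d²=222.77)
P3 → Olive (d²=359.01)
P4 → Violet (d²=637.25)
P5 → Slate (d²=644.36)
P6 → Red (d²=856.08)
P7 → Violet (d²=484.16)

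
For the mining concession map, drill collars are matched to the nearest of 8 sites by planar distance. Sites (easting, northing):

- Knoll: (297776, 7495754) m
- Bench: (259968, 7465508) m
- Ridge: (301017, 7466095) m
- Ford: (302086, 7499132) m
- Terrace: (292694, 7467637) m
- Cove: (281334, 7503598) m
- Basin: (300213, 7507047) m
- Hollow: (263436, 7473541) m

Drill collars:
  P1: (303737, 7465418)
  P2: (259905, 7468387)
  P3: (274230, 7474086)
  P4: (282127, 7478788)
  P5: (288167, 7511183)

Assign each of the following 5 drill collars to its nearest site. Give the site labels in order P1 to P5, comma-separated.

Ridge, Bench, Hollow, Terrace, Cove

P1 → Ridge (d²=7856729.00)
P2 → Bench (d²=8292610.00)
P3 → Hollow (d²=116807461.00)
P4 → Terrace (d²=236006290.00)
P5 → Cove (d²=104222114.00)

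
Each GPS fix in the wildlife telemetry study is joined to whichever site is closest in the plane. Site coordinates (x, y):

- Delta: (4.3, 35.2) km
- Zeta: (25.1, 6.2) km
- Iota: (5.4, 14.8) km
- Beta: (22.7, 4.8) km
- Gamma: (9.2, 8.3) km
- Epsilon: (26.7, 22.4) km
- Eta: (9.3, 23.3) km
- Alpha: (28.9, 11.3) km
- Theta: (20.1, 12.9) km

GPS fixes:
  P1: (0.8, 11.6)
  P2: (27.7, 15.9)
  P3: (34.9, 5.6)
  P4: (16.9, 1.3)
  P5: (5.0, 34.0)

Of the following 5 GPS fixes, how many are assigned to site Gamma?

P1 → Iota
P2 → Alpha
P3 → Alpha
P4 → Beta
P5 → Delta
0 of the 5 go to Gamma.

0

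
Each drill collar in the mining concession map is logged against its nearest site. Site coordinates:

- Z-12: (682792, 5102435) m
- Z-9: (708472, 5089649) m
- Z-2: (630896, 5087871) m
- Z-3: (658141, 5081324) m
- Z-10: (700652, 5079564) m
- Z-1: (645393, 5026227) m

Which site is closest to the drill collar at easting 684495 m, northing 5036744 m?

Z-1

Squared distances to each site:
Z-12: 4318207690.000; Z-9: 3373835554.000; Z-2: 5486822930.000; Z-3: 2681909716.000; Z-10: 2094601049.000; Z-1: 1639573693.000.
Minimum at Z-1.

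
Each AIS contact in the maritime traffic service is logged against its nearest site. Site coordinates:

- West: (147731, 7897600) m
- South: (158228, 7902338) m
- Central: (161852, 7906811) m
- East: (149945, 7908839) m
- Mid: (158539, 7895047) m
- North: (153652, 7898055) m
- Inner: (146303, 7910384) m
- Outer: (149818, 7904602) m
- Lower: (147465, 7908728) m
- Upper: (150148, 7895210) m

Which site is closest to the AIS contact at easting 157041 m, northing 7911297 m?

Central

Squared distances to each site:
West: 274283909.000; South: 81672650.000; Central: 43269917.000; East: 56394980.000; Mid: 266306504.000; North: 186835885.000; Inner: 116138213.000; Outer: 96994754.000; Lower: 98299537.000; Upper: 306305018.000.
Minimum at Central.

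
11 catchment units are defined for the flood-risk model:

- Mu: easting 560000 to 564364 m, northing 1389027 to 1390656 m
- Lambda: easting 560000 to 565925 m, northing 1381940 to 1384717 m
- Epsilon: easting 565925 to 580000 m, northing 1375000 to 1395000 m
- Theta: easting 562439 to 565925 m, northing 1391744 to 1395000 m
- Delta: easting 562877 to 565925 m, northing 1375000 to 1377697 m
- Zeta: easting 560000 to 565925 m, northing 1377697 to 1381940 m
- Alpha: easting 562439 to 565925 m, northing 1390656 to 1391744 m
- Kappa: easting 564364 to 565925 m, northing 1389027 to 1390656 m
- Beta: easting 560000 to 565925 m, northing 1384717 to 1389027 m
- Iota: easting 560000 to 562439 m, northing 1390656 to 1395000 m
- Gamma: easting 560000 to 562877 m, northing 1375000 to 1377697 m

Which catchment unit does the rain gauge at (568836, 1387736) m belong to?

Epsilon

The point has easting = 568836 and northing = 1387736.
Only Epsilon satisfies 565925 ≤ easting ≤ 580000 and 1375000 ≤ northing ≤ 1395000.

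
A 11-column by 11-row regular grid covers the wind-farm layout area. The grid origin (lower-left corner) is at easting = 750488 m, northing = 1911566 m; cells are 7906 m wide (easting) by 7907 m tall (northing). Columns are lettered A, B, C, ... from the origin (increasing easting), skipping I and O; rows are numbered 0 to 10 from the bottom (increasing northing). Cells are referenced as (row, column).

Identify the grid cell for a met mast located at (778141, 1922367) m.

(1, D)

Column index: ⌊(778141 − 750488) / 7906⌋ = ⌊3.498⌋ = 3 → column D
Row offset from origin: ⌊(1922367 − 1911566) / 7907⌋ = ⌊1.366⌋ = 1 → row 1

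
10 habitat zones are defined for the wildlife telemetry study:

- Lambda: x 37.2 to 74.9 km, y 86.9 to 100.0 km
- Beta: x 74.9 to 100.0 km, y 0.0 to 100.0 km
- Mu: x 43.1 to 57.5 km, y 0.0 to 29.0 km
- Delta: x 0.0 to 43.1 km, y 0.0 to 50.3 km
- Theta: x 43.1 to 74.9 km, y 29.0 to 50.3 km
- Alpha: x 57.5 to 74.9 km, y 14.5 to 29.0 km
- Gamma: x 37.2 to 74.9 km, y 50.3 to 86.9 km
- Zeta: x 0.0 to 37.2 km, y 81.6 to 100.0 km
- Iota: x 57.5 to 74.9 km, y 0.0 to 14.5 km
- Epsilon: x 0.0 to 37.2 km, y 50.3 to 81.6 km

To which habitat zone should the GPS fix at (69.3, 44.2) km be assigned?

Theta

The point has x = 69.3 and y = 44.2.
Only Theta satisfies 43.1 ≤ x ≤ 74.9 and 29.0 ≤ y ≤ 50.3.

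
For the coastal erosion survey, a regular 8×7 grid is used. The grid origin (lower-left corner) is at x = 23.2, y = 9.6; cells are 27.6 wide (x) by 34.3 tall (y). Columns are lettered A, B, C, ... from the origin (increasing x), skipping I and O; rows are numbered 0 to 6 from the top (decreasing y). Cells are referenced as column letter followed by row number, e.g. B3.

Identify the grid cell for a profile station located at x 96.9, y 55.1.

C5

Column index: ⌊(96.9 − 23.2) / 27.6⌋ = ⌊2.670⌋ = 2 → column C
Row offset from origin: ⌊(55.1 − 9.6) / 34.3⌋ = ⌊1.327⌋ = 1 → row 5 (counted from top)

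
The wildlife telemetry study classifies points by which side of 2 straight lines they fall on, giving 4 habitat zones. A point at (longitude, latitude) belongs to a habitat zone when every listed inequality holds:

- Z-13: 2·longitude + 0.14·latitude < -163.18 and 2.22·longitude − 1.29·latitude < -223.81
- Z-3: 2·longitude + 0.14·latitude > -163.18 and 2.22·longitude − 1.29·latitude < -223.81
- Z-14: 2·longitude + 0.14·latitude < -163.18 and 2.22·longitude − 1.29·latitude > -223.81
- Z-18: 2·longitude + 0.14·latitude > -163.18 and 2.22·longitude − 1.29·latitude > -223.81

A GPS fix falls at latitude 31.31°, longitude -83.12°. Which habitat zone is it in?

2·-83.12 + 0.14·31.31 = -161.857, which is > -163.18
2.22·-83.12 − 1.29·31.31 = -224.916, which is < -223.81
This sign pattern matches Z-3.

Z-3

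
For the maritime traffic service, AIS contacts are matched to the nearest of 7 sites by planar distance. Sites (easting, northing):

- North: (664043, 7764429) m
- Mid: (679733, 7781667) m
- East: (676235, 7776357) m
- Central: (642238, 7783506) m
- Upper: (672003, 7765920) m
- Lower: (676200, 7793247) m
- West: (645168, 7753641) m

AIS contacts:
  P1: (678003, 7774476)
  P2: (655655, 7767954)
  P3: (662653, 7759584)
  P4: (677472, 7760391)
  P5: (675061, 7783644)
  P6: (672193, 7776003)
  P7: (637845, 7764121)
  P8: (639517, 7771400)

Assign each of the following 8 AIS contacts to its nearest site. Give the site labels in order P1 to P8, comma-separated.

East, North, North, Upper, Mid, East, West, Central

P1 → East (d²=6663985.00)
P2 → North (d²=82784169.00)
P3 → North (d²=25406125.00)
P4 → Upper (d²=60479802.00)
P5 → Mid (d²=25736113.00)
P6 → East (d²=16463080.00)
P7 → West (d²=163456729.00)
P8 → Central (d²=153959077.00)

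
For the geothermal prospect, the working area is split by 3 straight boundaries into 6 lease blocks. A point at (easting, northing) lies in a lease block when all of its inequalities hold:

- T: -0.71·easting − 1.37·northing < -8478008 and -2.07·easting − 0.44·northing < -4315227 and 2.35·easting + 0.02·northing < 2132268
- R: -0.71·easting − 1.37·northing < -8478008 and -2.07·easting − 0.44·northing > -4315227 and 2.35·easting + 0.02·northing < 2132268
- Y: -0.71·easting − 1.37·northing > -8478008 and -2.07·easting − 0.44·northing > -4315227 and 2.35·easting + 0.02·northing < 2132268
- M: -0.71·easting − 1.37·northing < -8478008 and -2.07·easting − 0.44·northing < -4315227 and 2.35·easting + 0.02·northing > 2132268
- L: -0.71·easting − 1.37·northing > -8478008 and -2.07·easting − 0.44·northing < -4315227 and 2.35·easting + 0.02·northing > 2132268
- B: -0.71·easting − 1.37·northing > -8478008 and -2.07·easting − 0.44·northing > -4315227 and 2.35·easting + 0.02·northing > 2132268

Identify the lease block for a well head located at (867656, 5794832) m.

-0.71·867656 − 1.37·5794832 = -8554955.600, which is < -8478008
-2.07·867656 − 0.44·5794832 = -4345774.000, which is < -4315227
2.35·867656 + 0.02·5794832 = 2154888.240, which is > 2132268
This sign pattern matches M.

M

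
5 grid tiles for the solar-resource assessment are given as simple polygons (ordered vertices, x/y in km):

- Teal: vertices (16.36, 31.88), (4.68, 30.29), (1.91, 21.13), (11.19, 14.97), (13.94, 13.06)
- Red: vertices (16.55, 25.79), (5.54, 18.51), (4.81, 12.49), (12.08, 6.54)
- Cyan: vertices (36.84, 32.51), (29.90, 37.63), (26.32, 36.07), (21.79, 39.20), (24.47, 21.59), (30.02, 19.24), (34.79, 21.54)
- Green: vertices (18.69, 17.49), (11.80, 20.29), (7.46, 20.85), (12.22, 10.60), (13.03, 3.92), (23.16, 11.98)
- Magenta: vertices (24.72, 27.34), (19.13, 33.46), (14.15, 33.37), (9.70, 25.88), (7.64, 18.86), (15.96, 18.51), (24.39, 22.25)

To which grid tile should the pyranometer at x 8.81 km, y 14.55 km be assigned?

Red

Cast a ray rightward from (8.81, 14.55). For each polygon, the edges (by vertex number in listed order) whose endpoints lie on opposite sides of y = 14.55, where each meets that height, and whether that is right or left of the point:
Teal: 4–5 at x≈11.795 (right), 5–1 at x≈14.132 (right) → 2 crossings.
Red: 2–3 at x≈5.060 (left), 4–1 at x≈13.940 (right) → 1 crossing.
Cyan: no edge straddles that height → 0 crossings.
Green: 3–4 at x≈10.386 (right), 6–1 at x≈21.075 (right) → 2 crossings.
Magenta: no edge straddles that height → 0 crossings.
Only Red has an odd count, so the point is inside Red.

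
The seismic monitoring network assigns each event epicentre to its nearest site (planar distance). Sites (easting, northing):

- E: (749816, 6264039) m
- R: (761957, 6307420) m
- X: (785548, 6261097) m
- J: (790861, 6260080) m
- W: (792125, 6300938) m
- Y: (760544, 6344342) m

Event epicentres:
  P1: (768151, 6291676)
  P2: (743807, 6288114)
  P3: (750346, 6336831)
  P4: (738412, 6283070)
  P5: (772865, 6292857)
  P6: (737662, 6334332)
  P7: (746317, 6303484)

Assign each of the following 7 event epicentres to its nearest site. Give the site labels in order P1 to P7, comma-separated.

R, E, Y, E, R, Y, R

P1 → R (d²=286239172.00)
P2 → E (d²=615713706.00)
P3 → Y (d²=160414325.00)
P4 → E (d²=492230177.00)
P5 → R (d²=331065433.00)
P6 → Y (d²=623786024.00)
P7 → R (d²=260101696.00)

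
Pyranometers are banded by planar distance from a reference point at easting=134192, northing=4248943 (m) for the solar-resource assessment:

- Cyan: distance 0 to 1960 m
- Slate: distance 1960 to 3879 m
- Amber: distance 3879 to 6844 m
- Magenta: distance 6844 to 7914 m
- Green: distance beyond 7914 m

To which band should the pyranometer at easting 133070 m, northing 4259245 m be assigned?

Green

Distance = √((133070−134192)² + (4259245−4248943)²) = √(1258884.000 + 106131204.000) = 10362.919 m.
7914 ≤ 10362.919 < ∞ → Green.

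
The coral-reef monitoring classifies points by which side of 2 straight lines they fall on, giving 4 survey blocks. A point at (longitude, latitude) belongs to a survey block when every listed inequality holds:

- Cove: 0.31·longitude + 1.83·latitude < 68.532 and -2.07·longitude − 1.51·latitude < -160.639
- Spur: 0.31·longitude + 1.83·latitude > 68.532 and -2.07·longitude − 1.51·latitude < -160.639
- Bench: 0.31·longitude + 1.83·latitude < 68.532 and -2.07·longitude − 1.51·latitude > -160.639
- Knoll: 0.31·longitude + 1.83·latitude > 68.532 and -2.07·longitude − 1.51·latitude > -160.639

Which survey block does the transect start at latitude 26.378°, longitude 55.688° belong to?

0.31·55.688 + 1.83·26.378 = 65.535, which is < 68.532
-2.07·55.688 − 1.51·26.378 = -155.105, which is > -160.639
This sign pattern matches Bench.

Bench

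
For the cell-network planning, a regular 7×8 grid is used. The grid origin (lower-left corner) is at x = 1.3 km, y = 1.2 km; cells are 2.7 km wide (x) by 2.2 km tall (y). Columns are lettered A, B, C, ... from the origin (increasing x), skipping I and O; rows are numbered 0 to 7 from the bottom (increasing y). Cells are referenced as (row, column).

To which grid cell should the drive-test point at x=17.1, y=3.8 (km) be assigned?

Column index: ⌊(17.1 − 1.3) / 2.7⌋ = ⌊5.852⌋ = 5 → column F
Row offset from origin: ⌊(3.8 − 1.2) / 2.2⌋ = ⌊1.182⌋ = 1 → row 1

(1, F)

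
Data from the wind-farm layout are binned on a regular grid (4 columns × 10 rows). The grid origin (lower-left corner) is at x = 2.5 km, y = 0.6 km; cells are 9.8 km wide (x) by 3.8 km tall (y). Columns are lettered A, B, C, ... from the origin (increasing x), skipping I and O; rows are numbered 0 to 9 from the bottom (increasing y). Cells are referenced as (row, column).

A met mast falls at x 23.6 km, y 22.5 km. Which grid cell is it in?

(5, C)

Column index: ⌊(23.6 − 2.5) / 9.8⌋ = ⌊2.153⌋ = 2 → column C
Row offset from origin: ⌊(22.5 − 0.6) / 3.8⌋ = ⌊5.763⌋ = 5 → row 5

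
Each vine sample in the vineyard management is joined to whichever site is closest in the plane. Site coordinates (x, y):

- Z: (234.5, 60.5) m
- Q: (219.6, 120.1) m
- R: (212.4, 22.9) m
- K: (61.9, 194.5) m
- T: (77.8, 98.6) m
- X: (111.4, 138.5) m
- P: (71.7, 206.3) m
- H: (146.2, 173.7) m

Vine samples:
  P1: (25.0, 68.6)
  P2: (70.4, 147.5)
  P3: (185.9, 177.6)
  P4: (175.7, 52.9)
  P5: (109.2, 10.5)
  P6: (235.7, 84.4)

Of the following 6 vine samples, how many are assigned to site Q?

P1 → T
P2 → X
P3 → H
P4 → R
P5 → T
P6 → Z
0 of the 6 go to Q.

0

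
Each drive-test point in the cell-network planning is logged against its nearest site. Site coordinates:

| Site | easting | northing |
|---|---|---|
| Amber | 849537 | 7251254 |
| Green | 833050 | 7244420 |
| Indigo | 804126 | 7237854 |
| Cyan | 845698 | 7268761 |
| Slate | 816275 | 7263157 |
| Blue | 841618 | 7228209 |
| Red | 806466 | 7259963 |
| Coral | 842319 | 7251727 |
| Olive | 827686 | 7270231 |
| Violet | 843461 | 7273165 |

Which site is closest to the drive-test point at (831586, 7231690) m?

Blue

Squared distances to each site:
Amber: 704988497.000; Green: 164196196.000; Indigo: 792046496.000; Cyan: 1573407585.000; Slate: 1224598810.000; Blue: 112758385.000; Red: 1430376929.000; Coral: 516678658.000; Olive: 1500618681.000; Violet: 1861191250.000.
Minimum at Blue.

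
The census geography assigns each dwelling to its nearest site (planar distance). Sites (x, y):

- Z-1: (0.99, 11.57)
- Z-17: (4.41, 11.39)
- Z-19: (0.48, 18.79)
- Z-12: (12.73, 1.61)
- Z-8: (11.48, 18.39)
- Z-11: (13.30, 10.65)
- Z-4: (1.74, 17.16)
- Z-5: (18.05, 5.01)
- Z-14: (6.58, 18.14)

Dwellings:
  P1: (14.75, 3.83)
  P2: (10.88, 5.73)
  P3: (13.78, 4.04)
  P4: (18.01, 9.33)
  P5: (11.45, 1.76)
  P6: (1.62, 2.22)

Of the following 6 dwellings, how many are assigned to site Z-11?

0

P1 → Z-12
P2 → Z-12
P3 → Z-12
P4 → Z-5
P5 → Z-12
P6 → Z-1
0 of the 6 go to Z-11.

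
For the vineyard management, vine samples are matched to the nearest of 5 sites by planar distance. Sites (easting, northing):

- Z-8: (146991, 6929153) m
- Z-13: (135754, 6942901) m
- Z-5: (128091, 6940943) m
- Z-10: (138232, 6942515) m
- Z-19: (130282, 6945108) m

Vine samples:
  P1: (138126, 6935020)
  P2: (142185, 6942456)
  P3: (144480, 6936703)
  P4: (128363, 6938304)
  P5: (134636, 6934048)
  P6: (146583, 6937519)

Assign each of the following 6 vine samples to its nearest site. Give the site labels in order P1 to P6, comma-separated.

P1 → Z-10 (d²=56186261.00)
P2 → Z-10 (d²=15629690.00)
P3 → Z-8 (d²=63307621.00)
P4 → Z-5 (d²=7038305.00)
P5 → Z-13 (d²=79625533.00)
P6 → Z-8 (d²=70156420.00)

Z-10, Z-10, Z-8, Z-5, Z-13, Z-8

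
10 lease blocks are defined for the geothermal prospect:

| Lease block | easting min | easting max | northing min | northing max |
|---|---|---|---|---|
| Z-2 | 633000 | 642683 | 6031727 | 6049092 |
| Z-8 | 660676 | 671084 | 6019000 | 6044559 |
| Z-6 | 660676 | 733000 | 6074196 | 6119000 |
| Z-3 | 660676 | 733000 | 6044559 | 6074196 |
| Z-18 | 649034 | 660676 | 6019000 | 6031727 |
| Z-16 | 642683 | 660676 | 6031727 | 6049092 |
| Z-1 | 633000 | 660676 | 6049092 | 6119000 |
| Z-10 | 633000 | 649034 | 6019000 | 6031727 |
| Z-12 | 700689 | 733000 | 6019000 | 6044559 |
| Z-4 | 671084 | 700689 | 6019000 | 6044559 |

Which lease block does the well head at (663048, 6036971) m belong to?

The point has easting = 663048 and northing = 6036971.
Only Z-8 satisfies 660676 ≤ easting ≤ 671084 and 6019000 ≤ northing ≤ 6044559.

Z-8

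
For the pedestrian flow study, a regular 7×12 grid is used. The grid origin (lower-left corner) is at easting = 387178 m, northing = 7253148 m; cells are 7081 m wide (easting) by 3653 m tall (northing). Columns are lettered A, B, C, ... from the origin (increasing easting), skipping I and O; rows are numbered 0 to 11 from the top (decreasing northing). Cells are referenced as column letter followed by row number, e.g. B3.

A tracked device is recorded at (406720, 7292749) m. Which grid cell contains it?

C1

Column index: ⌊(406720 − 387178) / 7081⌋ = ⌊2.760⌋ = 2 → column C
Row offset from origin: ⌊(7292749 − 7253148) / 3653⌋ = ⌊10.841⌋ = 10 → row 1 (counted from top)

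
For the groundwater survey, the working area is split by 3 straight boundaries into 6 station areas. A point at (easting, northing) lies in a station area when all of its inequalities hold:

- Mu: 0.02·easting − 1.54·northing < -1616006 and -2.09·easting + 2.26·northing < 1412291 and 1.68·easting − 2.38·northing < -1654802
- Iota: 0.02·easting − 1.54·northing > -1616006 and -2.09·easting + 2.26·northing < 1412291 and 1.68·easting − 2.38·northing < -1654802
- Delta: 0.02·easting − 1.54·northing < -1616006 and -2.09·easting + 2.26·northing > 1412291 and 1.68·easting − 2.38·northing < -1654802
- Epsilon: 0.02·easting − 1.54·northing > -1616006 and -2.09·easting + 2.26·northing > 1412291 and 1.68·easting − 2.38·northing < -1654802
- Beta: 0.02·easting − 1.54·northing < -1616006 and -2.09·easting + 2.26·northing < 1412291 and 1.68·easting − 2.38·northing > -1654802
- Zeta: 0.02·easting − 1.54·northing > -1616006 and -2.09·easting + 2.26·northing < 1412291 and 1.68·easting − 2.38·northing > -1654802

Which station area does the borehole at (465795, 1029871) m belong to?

Iota

0.02·465795 − 1.54·1029871 = -1576685.440, which is > -1616006
-2.09·465795 + 2.26·1029871 = 1353996.910, which is < 1412291
1.68·465795 − 2.38·1029871 = -1668557.380, which is < -1654802
This sign pattern matches Iota.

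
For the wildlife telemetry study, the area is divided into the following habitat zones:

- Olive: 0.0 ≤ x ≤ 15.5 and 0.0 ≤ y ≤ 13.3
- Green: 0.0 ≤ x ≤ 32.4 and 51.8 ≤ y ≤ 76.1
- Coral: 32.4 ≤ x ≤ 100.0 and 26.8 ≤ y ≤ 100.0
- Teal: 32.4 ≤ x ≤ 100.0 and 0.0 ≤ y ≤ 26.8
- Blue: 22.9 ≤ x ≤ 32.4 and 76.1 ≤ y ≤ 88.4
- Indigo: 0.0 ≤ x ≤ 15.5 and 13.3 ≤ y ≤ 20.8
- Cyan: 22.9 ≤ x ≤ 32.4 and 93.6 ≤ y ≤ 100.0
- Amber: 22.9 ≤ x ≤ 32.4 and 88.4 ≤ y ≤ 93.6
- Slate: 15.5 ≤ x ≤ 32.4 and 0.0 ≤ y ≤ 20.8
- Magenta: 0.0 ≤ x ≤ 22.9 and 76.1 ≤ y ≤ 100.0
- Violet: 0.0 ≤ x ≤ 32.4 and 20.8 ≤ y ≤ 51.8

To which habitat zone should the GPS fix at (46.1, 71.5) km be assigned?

The point has x = 46.1 and y = 71.5.
Only Coral satisfies 32.4 ≤ x ≤ 100.0 and 26.8 ≤ y ≤ 100.0.

Coral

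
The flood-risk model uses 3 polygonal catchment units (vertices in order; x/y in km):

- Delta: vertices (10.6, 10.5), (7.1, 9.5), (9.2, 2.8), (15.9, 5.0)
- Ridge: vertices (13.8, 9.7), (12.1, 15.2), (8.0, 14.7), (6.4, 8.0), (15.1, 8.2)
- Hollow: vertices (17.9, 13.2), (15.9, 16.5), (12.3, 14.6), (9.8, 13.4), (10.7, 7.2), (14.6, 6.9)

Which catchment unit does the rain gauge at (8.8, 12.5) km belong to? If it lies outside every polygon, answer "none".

Cast a ray rightward from (8.8, 12.5). For each polygon, the edges (by vertex number in listed order) whose endpoints lie on opposite sides of y = 12.5, where each meets that height, and whether that is right or left of the point:
Delta: no edge straddles that height → 0 crossings.
Ridge: 1–2 at x≈12.93 (right), 3–4 at x≈7.47 (left) → 1 crossing.
Hollow: 4–5 at x≈9.93 (right), 6–1 at x≈17.53 (right) → 2 crossings.
Only Ridge has an odd count, so the point is inside Ridge.

Ridge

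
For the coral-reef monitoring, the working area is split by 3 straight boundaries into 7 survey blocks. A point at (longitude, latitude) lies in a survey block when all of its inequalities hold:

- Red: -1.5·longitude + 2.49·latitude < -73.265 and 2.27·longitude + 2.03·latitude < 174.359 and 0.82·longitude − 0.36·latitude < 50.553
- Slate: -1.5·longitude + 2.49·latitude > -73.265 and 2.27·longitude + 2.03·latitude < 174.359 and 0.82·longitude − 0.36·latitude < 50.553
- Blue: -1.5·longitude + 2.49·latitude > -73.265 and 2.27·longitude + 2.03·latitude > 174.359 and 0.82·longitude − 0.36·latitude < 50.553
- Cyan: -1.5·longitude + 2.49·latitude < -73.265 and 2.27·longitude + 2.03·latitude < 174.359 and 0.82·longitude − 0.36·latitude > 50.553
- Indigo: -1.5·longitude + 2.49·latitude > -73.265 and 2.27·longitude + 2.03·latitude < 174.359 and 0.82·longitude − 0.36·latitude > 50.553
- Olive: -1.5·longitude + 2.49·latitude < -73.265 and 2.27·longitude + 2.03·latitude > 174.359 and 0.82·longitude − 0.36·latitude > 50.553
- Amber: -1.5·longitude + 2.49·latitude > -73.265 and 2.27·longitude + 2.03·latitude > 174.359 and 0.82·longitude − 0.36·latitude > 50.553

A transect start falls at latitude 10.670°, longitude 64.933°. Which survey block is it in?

-1.5·64.933 + 2.49·10.670 = -70.831, which is > -73.265
2.27·64.933 + 2.03·10.670 = 169.058, which is < 174.359
0.82·64.933 − 0.36·10.670 = 49.404, which is < 50.553
This sign pattern matches Slate.

Slate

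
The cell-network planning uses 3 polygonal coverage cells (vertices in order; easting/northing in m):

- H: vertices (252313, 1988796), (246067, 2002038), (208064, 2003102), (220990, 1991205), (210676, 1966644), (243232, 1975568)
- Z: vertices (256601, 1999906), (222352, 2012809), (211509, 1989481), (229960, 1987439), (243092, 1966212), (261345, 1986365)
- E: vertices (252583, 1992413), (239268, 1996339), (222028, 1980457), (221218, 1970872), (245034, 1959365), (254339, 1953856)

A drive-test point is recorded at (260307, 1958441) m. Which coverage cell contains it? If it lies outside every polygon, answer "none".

none

Cast a ray rightward from (260307, 1958441). For each polygon, the edges (by vertex number in listed order) whose endpoints lie on opposite sides of northing = 1958441, where each meets that height, and whether that is right or left of the point:
H: no edge straddles that height → 0 crossings.
Z: no edge straddles that height → 0 crossings.
E: 5–6 at easting≈246594.7 (left), 6–1 at easting≈254130.2 (left) → 0 crossings.
All counts are even, so the point lies outside every listed polygon.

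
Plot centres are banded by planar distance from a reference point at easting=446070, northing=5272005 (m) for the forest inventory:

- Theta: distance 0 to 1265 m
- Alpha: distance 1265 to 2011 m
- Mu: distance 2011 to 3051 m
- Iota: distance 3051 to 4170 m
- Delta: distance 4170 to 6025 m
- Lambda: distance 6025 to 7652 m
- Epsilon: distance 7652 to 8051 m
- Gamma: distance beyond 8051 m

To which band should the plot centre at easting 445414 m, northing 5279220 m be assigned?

Distance = √((445414−446070)² + (5279220−5272005)²) = √(430336.000 + 52056225.000) = 7244.761 m.
6025 ≤ 7244.761 < 7652 → Lambda.

Lambda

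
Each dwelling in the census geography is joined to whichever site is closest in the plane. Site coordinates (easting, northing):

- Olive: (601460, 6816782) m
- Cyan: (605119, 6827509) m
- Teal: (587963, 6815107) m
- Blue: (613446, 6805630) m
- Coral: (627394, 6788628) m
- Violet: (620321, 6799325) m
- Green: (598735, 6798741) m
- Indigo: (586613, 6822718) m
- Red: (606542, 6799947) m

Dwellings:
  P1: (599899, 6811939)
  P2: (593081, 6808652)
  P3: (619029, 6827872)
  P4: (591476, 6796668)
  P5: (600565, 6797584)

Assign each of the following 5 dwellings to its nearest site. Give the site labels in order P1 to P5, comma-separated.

P1 → Olive (d²=25891370.00)
P2 → Teal (d²=67860949.00)
P3 → Cyan (d²=193619869.00)
P4 → Green (d²=56990410.00)
P5 → Green (d²=4687549.00)

Olive, Teal, Cyan, Green, Green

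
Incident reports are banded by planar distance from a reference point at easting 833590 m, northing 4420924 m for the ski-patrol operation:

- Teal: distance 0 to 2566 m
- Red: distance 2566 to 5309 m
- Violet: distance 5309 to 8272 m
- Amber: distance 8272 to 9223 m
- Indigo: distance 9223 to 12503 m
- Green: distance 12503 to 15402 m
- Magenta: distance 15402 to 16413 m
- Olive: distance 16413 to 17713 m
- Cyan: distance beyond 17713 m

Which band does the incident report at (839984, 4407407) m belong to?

Distance = √((839984−833590)² + (4407407−4420924)²) = √(40883236.000 + 182709289.000) = 14953.011 m.
12503 ≤ 14953.011 < 15402 → Green.

Green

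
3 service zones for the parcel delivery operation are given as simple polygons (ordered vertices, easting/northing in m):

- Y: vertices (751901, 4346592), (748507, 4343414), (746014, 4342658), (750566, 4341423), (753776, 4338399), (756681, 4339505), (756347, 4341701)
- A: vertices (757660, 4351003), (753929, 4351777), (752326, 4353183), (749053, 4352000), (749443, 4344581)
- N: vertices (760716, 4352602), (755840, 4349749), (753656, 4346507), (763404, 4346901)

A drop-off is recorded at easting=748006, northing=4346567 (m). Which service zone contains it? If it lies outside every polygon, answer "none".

Cast a ray rightward from (748006, 4346567). For each polygon, the edges (by vertex number in listed order) whose endpoints lie on opposite sides of northing = 4346567, where each meets that height, and whether that is right or left of the point:
Y: 1–2 at easting≈751874.3 (right), 7–1 at easting≈751923.7 (right) → 2 crossings.
A: 4–5 at easting≈749338.6 (right), 5–1 at easting≈751984.1 (right) → 2 crossings.
N: 2–3 at easting≈753696.4 (right), 3–4 at easting≈755140.5 (right) → 2 crossings.
All counts are even, so the point lies outside every listed polygon.

none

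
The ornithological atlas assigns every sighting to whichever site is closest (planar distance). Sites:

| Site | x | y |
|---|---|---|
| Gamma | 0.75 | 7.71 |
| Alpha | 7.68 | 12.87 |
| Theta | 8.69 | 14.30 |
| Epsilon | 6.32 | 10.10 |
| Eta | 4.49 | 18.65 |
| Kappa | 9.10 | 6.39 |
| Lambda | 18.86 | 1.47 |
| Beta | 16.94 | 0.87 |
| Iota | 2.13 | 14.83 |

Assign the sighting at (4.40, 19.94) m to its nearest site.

Eta

Squared distances to each site:
Gamma: 162.895; Alpha: 60.743; Theta: 50.214; Epsilon: 100.512; Eta: 1.672; Kappa: 205.693; Lambda: 550.233; Beta: 520.917; Iota: 31.265.
Minimum at Eta.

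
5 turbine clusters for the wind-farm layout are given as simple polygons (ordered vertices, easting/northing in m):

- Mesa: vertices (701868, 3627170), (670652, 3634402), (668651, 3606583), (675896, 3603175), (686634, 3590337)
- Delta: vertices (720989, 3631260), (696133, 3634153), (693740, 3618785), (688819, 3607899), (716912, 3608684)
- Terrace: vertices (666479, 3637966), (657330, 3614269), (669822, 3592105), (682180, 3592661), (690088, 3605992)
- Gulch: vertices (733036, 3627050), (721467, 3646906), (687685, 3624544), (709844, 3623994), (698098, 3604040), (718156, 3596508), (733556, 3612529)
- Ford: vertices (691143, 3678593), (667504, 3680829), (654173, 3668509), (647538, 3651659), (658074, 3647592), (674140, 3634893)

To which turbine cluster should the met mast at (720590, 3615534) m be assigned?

Gulch

Cast a ray rightward from (720590, 3615534). For each polygon, the edges (by vertex number in listed order) whose endpoints lie on opposite sides of northing = 3615534, where each meets that height, and whether that is right or left of the point:
Mesa: 2–3 at easting≈669294.8 (left), 5–1 at easting≈697055.4 (left) → 0 crossings.
Delta: 3–4 at easting≈692270.4 (left), 5–1 at easting≈718149.0 (left) → 0 crossings.
Terrace: 1–2 at easting≈657818.4 (left), 5–1 at easting≈683042.4 (left) → 0 crossings.
Gulch: 4–5 at easting≈704864.0 (left), 7–1 at easting≈733448.4 (right) → 1 crossing.
Ford: no edge straddles that height → 0 crossings.
Only Gulch has an odd count, so the point is inside Gulch.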